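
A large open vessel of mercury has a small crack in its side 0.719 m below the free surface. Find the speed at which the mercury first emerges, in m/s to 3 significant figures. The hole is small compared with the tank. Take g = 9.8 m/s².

With the surface at rest and both surface and jet at atmospheric pressure, Bernoulli gives ρg h = ½ρv², so v = √(2gh) = √(2·9.8·0.719) = 3.75 m/s.

v ≈ 3.75 m/s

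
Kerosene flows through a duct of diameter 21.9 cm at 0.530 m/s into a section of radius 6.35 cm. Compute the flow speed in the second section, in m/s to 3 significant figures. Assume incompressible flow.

v₂ ≈ 1.58 m/s

The volume flow rate is constant, so v₂ = (A₁/A₂)v₁ = (377/127)·0.530 = 1.58 m/s.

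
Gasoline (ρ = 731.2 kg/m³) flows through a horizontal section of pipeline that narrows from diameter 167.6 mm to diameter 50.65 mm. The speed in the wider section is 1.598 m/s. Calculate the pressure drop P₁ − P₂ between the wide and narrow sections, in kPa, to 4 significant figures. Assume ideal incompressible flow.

ΔP = 111.0 kPa

Continuity gives A₁v₁ = A₂v₂, so v₂ = (220.6 cm²)/(20.15 cm²) × 1.598 m/s = 17.50 m/s.
Bernoulli (h₁ = h₂): P₁ − P₂ = ½ρ(v₂² − v₁²).
P₁ − P₂ = ½·731.2·(17.50² − 1.598²) = ½·731.2·303.6 = 111000 Pa.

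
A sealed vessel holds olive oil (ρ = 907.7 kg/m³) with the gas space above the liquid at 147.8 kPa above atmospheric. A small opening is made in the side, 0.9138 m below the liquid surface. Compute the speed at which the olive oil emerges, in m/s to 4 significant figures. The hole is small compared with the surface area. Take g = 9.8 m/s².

v ≈ 18.54 m/s

Take point 1 at the surface (v₁ ≈ 0) and point 2 at the hole (at atmospheric pressure). Bernoulli: P₁ + ρg h = P_atm + ½ρv₂².
With P₁ − P_atm = 147800 Pa, v₂ = √(2gh + 2ΔP/ρ) = √(2·9.8·0.9138 + 2·147800/907.7) = 18.54 m/s.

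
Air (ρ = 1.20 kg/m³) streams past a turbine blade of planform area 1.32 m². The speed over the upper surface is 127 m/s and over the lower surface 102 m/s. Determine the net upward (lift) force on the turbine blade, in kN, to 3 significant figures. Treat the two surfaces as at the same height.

F ≈ 4.53 kN

With equal heights on the two surfaces, Bernoulli gives P_lower − P_upper = ½ρ(v_upper² − v_lower²).
ΔP = ½·1.20·(127² − 102²) = 3440 Pa.
Lift = ΔP · A = 3440 × 1.32 = 4530 N.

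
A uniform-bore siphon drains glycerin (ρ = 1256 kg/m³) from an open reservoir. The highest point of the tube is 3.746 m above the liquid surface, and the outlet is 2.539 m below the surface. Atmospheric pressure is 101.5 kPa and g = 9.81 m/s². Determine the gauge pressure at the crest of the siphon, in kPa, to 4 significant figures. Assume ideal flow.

-77.44 kPa

The outlet speed comes from Torricelli: v = √(2g·2.539) = 7.058 m/s.
Continuity keeps v the same throughout the tube; from surface to crest, P_atm + 0 = P_top + ½ρv² + ρg·h_top.
P_top = 101500 − ½·1256·7.058² − 1256·9.81·3.746 = 24060 Pa. So P_gauge = P_top − P_atm = -77440 Pa.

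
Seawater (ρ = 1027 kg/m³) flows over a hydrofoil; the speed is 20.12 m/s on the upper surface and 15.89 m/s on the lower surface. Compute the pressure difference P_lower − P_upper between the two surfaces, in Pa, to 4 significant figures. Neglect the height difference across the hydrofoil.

ΔP ≈ 78220 Pa

With negligible Δh, P + ½ρv² is constant, so P_low − P_up = ½ρ(v_up² − v_low²).
ΔP = ½·1027·(20.12² − 15.89²) = 78220 Pa.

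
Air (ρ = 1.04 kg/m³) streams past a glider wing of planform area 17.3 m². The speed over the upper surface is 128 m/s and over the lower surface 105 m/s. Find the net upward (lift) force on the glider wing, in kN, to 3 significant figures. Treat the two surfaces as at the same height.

F ≈ 48.2 kN

The faster flow above has the lower pressure; Bernoulli (same height) gives ΔP = ½ρ(v_up² − v_low²).
ΔP = ½·1.04·(128² − 105²) = 2790 Pa.
Lift = ΔP · A = 2790 × 17.3 = 48200 N.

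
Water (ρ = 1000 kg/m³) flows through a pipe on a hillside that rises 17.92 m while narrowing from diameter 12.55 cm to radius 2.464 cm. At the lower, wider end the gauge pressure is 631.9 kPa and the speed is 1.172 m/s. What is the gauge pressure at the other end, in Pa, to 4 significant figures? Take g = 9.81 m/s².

P₂ ≈ 427900 Pa

By continuity, v₂ = v₁·A₁/A₂ = 1.172·(123.7/19.07) = 7.601 m/s.
Bernoulli: P₁ + ½ρv₁² + ρg h₁ = P₂ + ½ρv₂² + ρg h₂, so P₂ = P₁ + ½ρ(v₁² − v₂²) − ρg(h₂ − h₁).
P₂ = 631900 + ½·1000·(1.172² − 7.601²) − 1000·9.81·(+17.92) = 631900 + (-28200) − (175800) = 427900 Pa.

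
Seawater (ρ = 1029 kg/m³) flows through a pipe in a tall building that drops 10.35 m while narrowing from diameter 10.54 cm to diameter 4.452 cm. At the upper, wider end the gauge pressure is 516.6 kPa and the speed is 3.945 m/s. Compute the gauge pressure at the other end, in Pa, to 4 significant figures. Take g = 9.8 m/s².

The volume flow rate is constant, so v₂ = (A₁/A₂)v₁ = (87.25/15.57)·3.945 = 22.11 m/s.
Applying Bernoulli between the two ends and solving for P₂: P₂ = P₁ + ½ρ(v₁² − v₂²) − ρgΔh.
P₂ = 516600 + ½·1029·(3.945² − 22.11²) − 1029·9.8·(−10.35) = 516600 + (-243500) − (-104400) = 377400 Pa.

P₂ ≈ 377400 Pa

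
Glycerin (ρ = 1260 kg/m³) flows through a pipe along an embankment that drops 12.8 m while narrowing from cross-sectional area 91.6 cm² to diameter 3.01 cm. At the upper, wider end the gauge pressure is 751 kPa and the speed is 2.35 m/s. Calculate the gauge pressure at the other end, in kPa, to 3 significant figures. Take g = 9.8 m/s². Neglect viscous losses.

P₂ ≈ 336 kPa

Mass conservation (A₁v₁ = A₂v₂) gives v₂ = 2.35 × 91.6/7.12 = 30.3 m/s.
Energy conservation along the streamline gives P₂ = P₁ − ½ρ(v₂² − v₁²) − ρg(h₂ − h₁).
P₂ = 751000 + ½·1260·(2.35² − 30.3²) − 1260·9.8·(−12.8) = 751000 + (-573000) − (-158000) = 336000 Pa.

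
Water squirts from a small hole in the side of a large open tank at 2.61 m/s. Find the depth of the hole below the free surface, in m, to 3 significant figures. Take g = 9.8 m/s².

Inverting v = √(2gh) gives h = v² / 2g.
h = 2.61²/(2·9.8) = 6.81/19.60 = 0.348 m.

h = 0.348 m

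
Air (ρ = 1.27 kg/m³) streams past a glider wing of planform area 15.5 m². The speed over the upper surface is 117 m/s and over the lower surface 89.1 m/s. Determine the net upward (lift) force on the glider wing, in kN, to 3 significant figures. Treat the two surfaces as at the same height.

F = 56.6 kN

The faster flow above has the lower pressure; Bernoulli (same height) gives ΔP = ½ρ(v_up² − v_low²).
ΔP = ½·1.27·(117² − 89.1²) = 3650 Pa.
Lift = ΔP · A = 3650 × 15.5 = 56600 N.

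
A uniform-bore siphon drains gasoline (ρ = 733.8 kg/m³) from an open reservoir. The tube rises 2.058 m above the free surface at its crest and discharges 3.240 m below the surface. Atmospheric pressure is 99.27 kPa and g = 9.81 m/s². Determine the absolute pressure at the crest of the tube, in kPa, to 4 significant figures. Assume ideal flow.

P_top ≈ 61.13 kPa

Bernoulli surface→outlet gives ½v² = g·h_out, so v = √(2·9.81·3.240) = 7.973 m/s.
With constant cross-section the crest speed equals v; applying Bernoulli from the surface up to the crest, P_top = P_atm − ½ρv² − ρg·h_top.
P_top = 99270 − ½·733.8·7.973² − 733.8·9.81·2.058 = 61130 Pa.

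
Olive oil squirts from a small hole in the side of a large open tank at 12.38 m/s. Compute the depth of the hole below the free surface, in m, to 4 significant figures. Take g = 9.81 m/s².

For a small hole in a large open tank, ½v² = gh, giving h = v²/(2g).
h = 12.38²/(2·9.81) = 153.3/19.62 = 7.812 m.

7.812 m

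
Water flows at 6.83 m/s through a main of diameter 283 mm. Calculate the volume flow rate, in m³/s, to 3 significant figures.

Q = A·v = 0.0629 m² × 6.83 m/s = 0.430 m³/s.

Q ≈ 0.430 m³/s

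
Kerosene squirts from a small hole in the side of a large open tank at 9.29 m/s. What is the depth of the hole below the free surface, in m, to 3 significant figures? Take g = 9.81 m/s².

h = 4.40 m

For a small hole in a large open tank, ½v² = gh, giving h = v²/(2g).
h = 9.29²/(2·9.81) = 86.3/19.62 = 4.40 m.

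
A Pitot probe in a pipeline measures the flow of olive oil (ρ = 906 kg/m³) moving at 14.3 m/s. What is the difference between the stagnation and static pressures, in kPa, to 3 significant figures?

Bernoulli between the free stream and the stagnation point: ½ρv² = P_stag − P_static.
ΔP = ½·906·14.3² = 92600 Pa.

92.6 kPa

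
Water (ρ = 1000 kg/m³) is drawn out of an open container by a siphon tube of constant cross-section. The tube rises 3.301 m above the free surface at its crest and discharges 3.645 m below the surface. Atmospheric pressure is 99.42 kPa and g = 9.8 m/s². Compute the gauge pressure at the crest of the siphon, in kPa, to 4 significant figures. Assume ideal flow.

The outlet speed comes from Torricelli: v = √(2g·3.645) = 8.452 m/s.
With constant cross-section the crest speed equals v; applying Bernoulli from the surface up to the crest, P_top = P_atm − ½ρv² − ρg·h_top.
P_top = 99420 − ½·1000·8.452² − 1000·9.8·3.301 = 31350 Pa. So P_gauge = P_top − P_atm = -68070 Pa.

P_gauge ≈ -68.07 kPa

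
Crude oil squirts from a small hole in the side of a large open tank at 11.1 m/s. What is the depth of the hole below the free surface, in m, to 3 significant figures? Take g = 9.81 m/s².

For a small hole in a large open tank, ½v² = gh, giving h = v²/(2g).
h = 11.1²/(2·9.81) = 123/19.62 = 6.28 m.

h ≈ 6.28 m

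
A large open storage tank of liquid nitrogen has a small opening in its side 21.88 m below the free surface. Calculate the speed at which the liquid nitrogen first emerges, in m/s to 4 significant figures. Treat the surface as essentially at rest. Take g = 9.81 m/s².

20.72 m/s

Bernoulli from surface to hole (P equal, v_surface ≈ 0): v = √(2gh) = √(2×9.81×21.88) = 20.72 m/s.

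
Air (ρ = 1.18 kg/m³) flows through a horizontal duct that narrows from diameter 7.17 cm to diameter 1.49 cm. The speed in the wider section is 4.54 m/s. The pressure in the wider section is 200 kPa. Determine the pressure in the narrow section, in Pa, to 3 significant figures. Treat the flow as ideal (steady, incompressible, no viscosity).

P₂ = 193000 Pa

By continuity, v₂ = v₁·A₁/A₂ = 4.54·(40.4/1.74) = 105 m/s.
Along the horizontal streamline, P + ½ρv² is constant.
P₂ = P₁ − ½ρ(v₂² − v₁²) = 200000 − ½·1.18·(105² − 4.54²) = 200000 − 6510 = 193000 Pa.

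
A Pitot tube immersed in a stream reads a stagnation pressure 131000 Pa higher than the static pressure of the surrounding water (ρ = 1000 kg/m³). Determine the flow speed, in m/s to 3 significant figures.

v = 16.2 m/s

At the stagnation point the flow is brought to rest, so Bernoulli gives P_stag − P_static = ½ρv².
v = √(2ΔP/ρ) = √(2·131000/1000) = 16.2 m/s.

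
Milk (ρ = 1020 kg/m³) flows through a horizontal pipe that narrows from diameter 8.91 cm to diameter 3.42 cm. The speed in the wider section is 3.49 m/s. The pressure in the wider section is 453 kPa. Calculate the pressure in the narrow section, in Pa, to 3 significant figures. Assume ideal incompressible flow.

Continuity gives A₁v₁ = A₂v₂, so v₂ = (62.4 cm²)/(9.19 cm²) × 3.49 m/s = 23.7 m/s.
Along the horizontal streamline, P + ½ρv² is constant.
P₂ = P₁ − ½ρ(v₂² − v₁²) = 453000 − ½·1020·(23.7² − 3.49²) = 453000 − 280000 = 173000 Pa.

173000 Pa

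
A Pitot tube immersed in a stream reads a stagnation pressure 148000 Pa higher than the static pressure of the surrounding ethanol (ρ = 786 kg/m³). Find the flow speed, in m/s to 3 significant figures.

Bernoulli between the free stream and the stagnation point: ½ρv² = P_stag − P_static.
v = √(2ΔP/ρ) = √(2·148000/786) = 19.4 m/s.

v ≈ 19.4 m/s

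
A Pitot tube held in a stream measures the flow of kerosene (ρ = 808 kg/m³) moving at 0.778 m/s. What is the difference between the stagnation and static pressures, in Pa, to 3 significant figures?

The dynamic pressure equals the rise in static pressure at the stagnation point: ΔP = ½ρv².
ΔP = ½·808·0.778² = 245 Pa.

ΔP = 245 Pa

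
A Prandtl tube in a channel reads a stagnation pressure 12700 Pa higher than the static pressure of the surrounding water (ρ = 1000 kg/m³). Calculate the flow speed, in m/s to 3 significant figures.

5.04 m/s

Bernoulli between the free stream and the stagnation point: ½ρv² = P_stag − P_static.
v = √(2ΔP/ρ) = √(2·12700/1000) = 5.04 m/s.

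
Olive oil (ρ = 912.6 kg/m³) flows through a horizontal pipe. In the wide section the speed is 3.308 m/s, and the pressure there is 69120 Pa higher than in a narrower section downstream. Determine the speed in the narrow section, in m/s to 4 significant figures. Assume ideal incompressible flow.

Horizontal Bernoulli: P₁ + ½ρv₁² = P₂ + ½ρv₂², so v₂² = v₁² + 2(P₁ − P₂)/ρ.
v₂ = √(3.308² + 2·69120/912.6) = √(10.94 + 151.5) = 12.74 m/s.

v₂ ≈ 12.74 m/s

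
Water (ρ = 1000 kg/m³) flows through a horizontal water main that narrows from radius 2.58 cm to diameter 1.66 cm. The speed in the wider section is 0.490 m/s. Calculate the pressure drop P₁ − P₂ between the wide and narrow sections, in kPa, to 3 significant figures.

ΔP ≈ 11.1 kPa

By continuity, v₂ = v₁·A₁/A₂ = 0.490·(20.9/2.16) = 4.73 m/s.
With no height change, Bernoulli's equation is P₁ + ½ρv₁² = P₂ + ½ρv₂².
P₁ − P₂ = ½·1000·(4.73² − 0.490²) = ½·1000·22.2 = 11100 Pa.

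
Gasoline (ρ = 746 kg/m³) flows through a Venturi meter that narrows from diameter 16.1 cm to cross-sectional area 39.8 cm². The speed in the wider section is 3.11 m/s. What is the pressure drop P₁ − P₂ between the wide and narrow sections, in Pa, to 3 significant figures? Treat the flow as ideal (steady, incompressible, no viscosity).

The volume flow rate is constant, so v₂ = (A₁/A₂)v₁ = (204/39.8)·3.11 = 15.9 m/s.
Along the horizontal streamline, P + ½ρv² is constant.
P₁ − P₂ = ½·746·(15.9² − 3.11²) = ½·746·243 = 90800 Pa.

90800 Pa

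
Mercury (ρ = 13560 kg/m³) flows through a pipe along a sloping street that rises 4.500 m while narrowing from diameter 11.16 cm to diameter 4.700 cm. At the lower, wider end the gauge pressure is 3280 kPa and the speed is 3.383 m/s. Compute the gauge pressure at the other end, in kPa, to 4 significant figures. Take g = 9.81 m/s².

P₂ = 292.4 kPa

The volume flow rate is constant, so v₂ = (A₁/A₂)v₁ = (97.82/17.35)·3.383 = 19.07 m/s.
Energy conservation along the streamline gives P₂ = P₁ − ½ρ(v₂² − v₁²) − ρg(h₂ − h₁).
P₂ = 3280000 + ½·13560·(3.383² − 19.07²) − 13560·9.81·(+4.500) = 3280000 + (-2389000) − (598600) = 292400 Pa.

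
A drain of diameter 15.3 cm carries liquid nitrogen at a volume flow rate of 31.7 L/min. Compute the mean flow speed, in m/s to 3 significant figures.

Q = 31.7 L/min = 0.000528 m³/s.
v = Q/A = 0.000528 / 0.0184 = 0.0287 m/s.

0.0287 m/s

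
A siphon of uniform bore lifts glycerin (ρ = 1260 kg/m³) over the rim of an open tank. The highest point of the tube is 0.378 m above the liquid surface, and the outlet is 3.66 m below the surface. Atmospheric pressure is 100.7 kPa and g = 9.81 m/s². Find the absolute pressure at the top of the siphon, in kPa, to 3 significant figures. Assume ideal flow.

P_top ≈ 50.8 kPa

Bernoulli surface→outlet gives ½v² = g·h_out, so v = √(2·9.81·3.66) = 8.47 m/s.
The bore is uniform, so the speed at the crest is the same v. Bernoulli surface→crest: P_atm = P_top + ½ρv² + ρg·h_top.
P_top = 100700 − ½·1260·8.47² − 1260·9.81·0.378 = 50800 Pa.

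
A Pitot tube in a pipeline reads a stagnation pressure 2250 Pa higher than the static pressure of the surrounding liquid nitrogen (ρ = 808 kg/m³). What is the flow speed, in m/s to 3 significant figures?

Bernoulli between the free stream and the stagnation point: ½ρv² = P_stag − P_static.
v = √(2ΔP/ρ) = √(2·2250/808) = 2.36 m/s.

v ≈ 2.36 m/s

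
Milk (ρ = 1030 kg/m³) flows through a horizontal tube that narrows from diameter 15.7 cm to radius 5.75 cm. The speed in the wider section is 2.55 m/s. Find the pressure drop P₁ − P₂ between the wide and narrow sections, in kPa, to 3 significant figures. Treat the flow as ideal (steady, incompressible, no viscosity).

Mass conservation (A₁v₁ = A₂v₂) gives v₂ = 2.55 × 194/104 = 4.75 m/s.
With no height change, Bernoulli's equation is P₁ + ½ρv₁² = P₂ + ½ρv₂².
P₁ − P₂ = ½·1030·(4.75² − 2.55²) = ½·1030·16.1 = 8280 Pa.

ΔP = 8.28 kPa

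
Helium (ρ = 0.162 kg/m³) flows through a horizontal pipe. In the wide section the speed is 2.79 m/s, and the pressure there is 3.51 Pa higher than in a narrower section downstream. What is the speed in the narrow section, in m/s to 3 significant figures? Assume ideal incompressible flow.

With h₁ = h₂, rearranging Bernoulli gives v₂ = √(v₁² + 2ΔP/ρ).
v₂ = √(2.79² + 2·3.51/0.162) = √(7.78 + 43.3) = 7.15 m/s.

v₂ ≈ 7.15 m/s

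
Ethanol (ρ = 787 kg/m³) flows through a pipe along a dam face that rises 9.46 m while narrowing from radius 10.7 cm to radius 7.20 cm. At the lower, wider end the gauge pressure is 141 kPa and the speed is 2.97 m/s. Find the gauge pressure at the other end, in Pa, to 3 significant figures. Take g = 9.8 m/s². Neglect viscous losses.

The volume flow rate is constant, so v₂ = (A₁/A₂)v₁ = (360/163)·2.97 = 6.56 m/s.
Bernoulli: P₁ + ½ρv₁² + ρg h₁ = P₂ + ½ρv₂² + ρg h₂, so P₂ = P₁ + ½ρ(v₁² − v₂²) − ρg(h₂ − h₁).
P₂ = 141000 + ½·787·(2.97² − 6.56²) − 787·9.8·(+9.46) = 141000 + (-13500) − (73000) = 54600 Pa.

P₂ ≈ 54600 Pa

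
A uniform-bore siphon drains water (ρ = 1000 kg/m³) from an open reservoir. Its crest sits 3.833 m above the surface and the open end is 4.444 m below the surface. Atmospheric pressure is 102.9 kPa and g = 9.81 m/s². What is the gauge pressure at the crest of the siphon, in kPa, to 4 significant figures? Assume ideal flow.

P_gauge ≈ -81.20 kPa

Bernoulli surface→outlet gives ½v² = g·h_out, so v = √(2·9.81·4.444) = 9.338 m/s.
Continuity keeps v the same throughout the tube; from surface to crest, P_atm + 0 = P_top + ½ρv² + ρg·h_top.
P_top = 102900 − ½·1000·9.338² − 1000·9.81·3.833 = 21700 Pa. So P_gauge = P_top − P_atm = -81200 Pa.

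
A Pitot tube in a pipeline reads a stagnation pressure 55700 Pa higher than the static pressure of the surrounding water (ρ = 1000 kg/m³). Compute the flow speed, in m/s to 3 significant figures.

The dynamic pressure equals the rise in static pressure at the stagnation point: ΔP = ½ρv².
v = √(2ΔP/ρ) = √(2·55700/1000) = 10.6 m/s.

v = 10.6 m/s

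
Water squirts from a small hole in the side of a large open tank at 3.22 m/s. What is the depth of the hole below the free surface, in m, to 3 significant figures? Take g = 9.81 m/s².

Inverting v = √(2gh) gives h = v² / 2g.
h = 3.22²/(2·9.81) = 10.4/19.62 = 0.528 m.

h ≈ 0.528 m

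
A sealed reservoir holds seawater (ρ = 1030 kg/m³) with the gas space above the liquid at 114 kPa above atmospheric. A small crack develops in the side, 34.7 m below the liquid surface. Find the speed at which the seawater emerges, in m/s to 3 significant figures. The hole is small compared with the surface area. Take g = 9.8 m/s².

v ≈ 30.0 m/s

Take point 1 at the surface (v₁ ≈ 0) and point 2 at the hole (at atmospheric pressure). Bernoulli: P₁ + ρg h = P_atm + ½ρv₂².
With P₁ − P_atm = 114000 Pa, v₂ = √(2gh + 2ΔP/ρ) = √(2·9.8·34.7 + 2·114000/1030) = 30.0 m/s.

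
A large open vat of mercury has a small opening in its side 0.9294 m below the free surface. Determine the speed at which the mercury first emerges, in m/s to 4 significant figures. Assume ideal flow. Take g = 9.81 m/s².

The surface is effectively still and both ends are open, so ½v² = gh and v = √(2·9.81·0.9294) = 4.270 m/s.

v = 4.270 m/s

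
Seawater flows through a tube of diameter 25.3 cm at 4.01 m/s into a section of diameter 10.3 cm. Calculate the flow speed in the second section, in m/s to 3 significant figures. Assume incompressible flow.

The volume flow rate is constant, so v₂ = (A₁/A₂)v₁ = (503/83.3)·4.01 = 24.2 m/s.

v₂ ≈ 24.2 m/s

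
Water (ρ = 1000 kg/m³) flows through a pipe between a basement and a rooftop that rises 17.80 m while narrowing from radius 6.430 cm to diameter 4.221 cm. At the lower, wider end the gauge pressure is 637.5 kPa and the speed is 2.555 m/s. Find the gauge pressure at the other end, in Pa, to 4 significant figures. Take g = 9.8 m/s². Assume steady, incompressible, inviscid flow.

The volume flow rate is constant, so v₂ = (A₁/A₂)v₁ = (129.9/13.99)·2.555 = 23.72 m/s.
Bernoulli: P₁ + ½ρv₁² + ρg h₁ = P₂ + ½ρv₂² + ρg h₂, so P₂ = P₁ + ½ρ(v₁² − v₂²) − ρg(h₂ − h₁).
P₂ = 637500 + ½·1000·(2.555² − 23.72²) − 1000·9.8·(+17.80) = 637500 + (-278000) − (174400) = 185100 Pa.

185100 Pa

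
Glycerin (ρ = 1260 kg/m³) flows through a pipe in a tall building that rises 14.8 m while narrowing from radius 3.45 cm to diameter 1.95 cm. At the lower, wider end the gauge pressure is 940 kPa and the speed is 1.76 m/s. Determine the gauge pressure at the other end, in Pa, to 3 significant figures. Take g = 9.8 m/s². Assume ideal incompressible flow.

By continuity, v₂ = v₁·A₁/A₂ = 1.76·(37.4/2.99) = 22.0 m/s.
Applying Bernoulli between the two ends and solving for P₂: P₂ = P₁ + ½ρ(v₁² − v₂²) − ρgΔh.
P₂ = 940000 + ½·1260·(1.76² − 22.0²) − 1260·9.8·(+14.8) = 940000 + (-304000) − (183000) = 453000 Pa.

P₂ = 453000 Pa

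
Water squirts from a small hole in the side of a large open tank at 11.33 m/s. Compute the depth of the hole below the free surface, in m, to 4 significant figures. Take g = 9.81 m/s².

h ≈ 6.543 m

Torricelli: v = √(2gh), so h = v²/(2g).
h = 11.33²/(2·9.81) = 128.4/19.62 = 6.543 m.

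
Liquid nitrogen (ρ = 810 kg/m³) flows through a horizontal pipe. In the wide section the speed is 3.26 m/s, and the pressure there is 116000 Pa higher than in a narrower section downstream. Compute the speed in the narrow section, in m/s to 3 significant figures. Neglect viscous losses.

v₂ ≈ 17.2 m/s

With h₁ = h₂, rearranging Bernoulli gives v₂ = √(v₁² + 2ΔP/ρ).
v₂ = √(3.26² + 2·116000/810) = √(10.6 + 286) = 17.2 m/s.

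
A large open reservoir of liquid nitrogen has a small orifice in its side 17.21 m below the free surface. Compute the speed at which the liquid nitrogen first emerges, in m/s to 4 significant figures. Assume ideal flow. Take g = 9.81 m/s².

Torricelli's result v = √(2gh) gives v = √(2·9.81·17.21) = 18.38 m/s.

18.38 m/s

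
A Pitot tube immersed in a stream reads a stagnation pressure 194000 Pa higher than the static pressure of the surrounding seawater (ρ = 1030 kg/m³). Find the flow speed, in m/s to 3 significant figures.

At the stagnation point the flow is brought to rest, so Bernoulli gives P_stag − P_static = ½ρv².
v = √(2ΔP/ρ) = √(2·194000/1030) = 19.4 m/s.

19.4 m/s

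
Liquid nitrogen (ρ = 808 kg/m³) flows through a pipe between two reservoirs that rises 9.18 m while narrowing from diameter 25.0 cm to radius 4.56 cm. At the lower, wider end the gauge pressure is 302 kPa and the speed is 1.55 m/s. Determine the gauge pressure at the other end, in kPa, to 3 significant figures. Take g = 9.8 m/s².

P₂ ≈ 175 kPa

Mass conservation (A₁v₁ = A₂v₂) gives v₂ = 1.55 × 491/65.3 = 11.6 m/s.
Energy conservation along the streamline gives P₂ = P₁ − ½ρ(v₂² − v₁²) − ρg(h₂ − h₁).
P₂ = 302000 + ½·808·(1.55² − 11.6²) − 808·9.8·(+9.18) = 302000 + (-53800) − (72700) = 175000 Pa.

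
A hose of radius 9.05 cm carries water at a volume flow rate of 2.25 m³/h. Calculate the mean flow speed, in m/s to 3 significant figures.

v = 0.0243 m/s

Q = 2.25 m³/h = 0.000625 m³/s.
v = Q/A = 0.000625 / 0.0257 = 0.0243 m/s.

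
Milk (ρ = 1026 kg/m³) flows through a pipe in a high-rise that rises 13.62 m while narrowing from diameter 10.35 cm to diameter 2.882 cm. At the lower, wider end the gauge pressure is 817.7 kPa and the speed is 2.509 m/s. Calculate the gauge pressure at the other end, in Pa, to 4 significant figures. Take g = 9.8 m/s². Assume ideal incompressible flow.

P₂ ≈ 146800 Pa

The volume flow rate is constant, so v₂ = (A₁/A₂)v₁ = (84.13/6.523)·2.509 = 32.36 m/s.
Applying Bernoulli between the two ends and solving for P₂: P₂ = P₁ + ½ρ(v₁² − v₂²) − ρgΔh.
P₂ = 817700 + ½·1026·(2.509² − 32.36²) − 1026·9.8·(+13.62) = 817700 + (-533900) − (136900) = 146800 Pa.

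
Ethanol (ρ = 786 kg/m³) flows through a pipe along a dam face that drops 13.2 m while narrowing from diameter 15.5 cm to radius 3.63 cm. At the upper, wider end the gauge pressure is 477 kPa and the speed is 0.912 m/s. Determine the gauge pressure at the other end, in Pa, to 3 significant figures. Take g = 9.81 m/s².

P₂ ≈ 572000 Pa

Continuity gives A₁v₁ = A₂v₂, so v₂ = (189 cm²)/(41.4 cm²) × 0.912 m/s = 4.16 m/s.
Energy conservation along the streamline gives P₂ = P₁ − ½ρ(v₂² − v₁²) − ρg(h₂ − h₁).
P₂ = 477000 + ½·786·(0.912² − 4.16²) − 786·9.81·(−13.2) = 477000 + (-6460) − (-102000) = 572000 Pa.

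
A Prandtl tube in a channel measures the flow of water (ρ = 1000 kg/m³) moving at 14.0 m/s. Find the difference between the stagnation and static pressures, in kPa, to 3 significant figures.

At the stagnation point the flow is brought to rest, so Bernoulli gives P_stag − P_static = ½ρv².
ΔP = ½·1000·14.0² = 98000 Pa.

98.0 kPa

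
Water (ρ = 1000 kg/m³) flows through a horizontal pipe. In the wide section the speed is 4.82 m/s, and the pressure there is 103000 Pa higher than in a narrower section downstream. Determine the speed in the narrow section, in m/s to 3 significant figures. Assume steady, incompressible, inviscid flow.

v₂ ≈ 15.1 m/s

Horizontal Bernoulli: P₁ + ½ρv₁² = P₂ + ½ρv₂², so v₂² = v₁² + 2(P₁ − P₂)/ρ.
v₂ = √(4.82² + 2·103000/1000) = √(23.2 + 206) = 15.1 m/s.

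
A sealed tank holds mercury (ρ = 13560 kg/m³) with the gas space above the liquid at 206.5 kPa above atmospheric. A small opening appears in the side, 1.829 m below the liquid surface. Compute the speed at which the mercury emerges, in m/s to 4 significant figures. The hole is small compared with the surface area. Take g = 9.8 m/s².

v = 8.143 m/s

Take point 1 at the surface (v₁ ≈ 0) and point 2 at the hole (at atmospheric pressure). Bernoulli: P₁ + ρg h = P_atm + ½ρv₂².
With P₁ − P_atm = 206500 Pa, v₂ = √(2gh + 2ΔP/ρ) = √(2·9.8·1.829 + 2·206500/13560) = 8.143 m/s.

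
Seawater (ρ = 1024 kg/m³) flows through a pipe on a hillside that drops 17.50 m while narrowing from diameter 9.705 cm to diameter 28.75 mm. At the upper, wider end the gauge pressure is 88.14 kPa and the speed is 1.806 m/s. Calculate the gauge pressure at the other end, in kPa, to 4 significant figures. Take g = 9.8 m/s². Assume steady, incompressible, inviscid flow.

P₂ = 48.59 kPa

The volume flow rate is constant, so v₂ = (A₁/A₂)v₁ = (73.97/6.492)·1.806 = 20.58 m/s.
Bernoulli: P₁ + ½ρv₁² + ρg h₁ = P₂ + ½ρv₂² + ρg h₂, so P₂ = P₁ + ½ρ(v₁² − v₂²) − ρg(h₂ − h₁).
P₂ = 88140 + ½·1024·(1.806² − 20.58²) − 1024·9.8·(−17.50) = 88140 + (-215200) − (-175600) = 48590 Pa.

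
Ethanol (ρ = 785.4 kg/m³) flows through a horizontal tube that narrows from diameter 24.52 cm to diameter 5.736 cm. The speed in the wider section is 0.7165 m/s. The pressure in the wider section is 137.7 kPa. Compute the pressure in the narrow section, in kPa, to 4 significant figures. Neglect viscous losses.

P₂ = 70.58 kPa

By continuity, v₂ = v₁·A₁/A₂ = 0.7165·(472.2/25.84) = 13.09 m/s.
Along the horizontal streamline, P + ½ρv² is constant.
P₂ = P₁ − ½ρ(v₂² − v₁²) = 137700 − ½·785.4·(13.09² − 0.7165²) = 137700 − 67120 = 70580 Pa.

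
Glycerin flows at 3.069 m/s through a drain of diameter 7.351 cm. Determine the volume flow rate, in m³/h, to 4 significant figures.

Q ≈ 46.89 m³/h

Q = A·v = 0.004244 m² × 3.069 m/s = 0.01303 m³/s.
Converting: 0.01303 m³/s × 3600 = 46.89 m³/h.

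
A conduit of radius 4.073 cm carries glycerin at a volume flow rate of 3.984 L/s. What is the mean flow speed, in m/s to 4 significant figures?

v = 0.7644 m/s

Q = 3.984 L/s = 0.003984 m³/s.
v = Q/A = 0.003984 / 0.005212 = 0.7644 m/s.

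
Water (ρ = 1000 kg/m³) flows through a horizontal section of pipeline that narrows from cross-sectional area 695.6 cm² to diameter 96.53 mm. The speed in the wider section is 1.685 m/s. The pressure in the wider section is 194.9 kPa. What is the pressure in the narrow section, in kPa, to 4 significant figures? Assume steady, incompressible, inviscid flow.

68.07 kPa

By continuity, v₂ = v₁·A₁/A₂ = 1.685·(695.6/73.18) = 16.02 m/s.
With no height change, Bernoulli's equation is P₁ + ½ρv₁² = P₂ + ½ρv₂².
P₂ = P₁ − ½ρ(v₂² − v₁²) = 194900 − ½·1000·(16.02² − 1.685²) = 194900 − 126800 = 68070 Pa.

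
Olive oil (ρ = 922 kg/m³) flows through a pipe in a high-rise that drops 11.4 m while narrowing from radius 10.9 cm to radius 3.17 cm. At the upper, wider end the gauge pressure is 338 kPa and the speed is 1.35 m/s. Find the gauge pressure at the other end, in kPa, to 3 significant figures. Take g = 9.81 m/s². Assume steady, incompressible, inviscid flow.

Mass conservation (A₁v₁ = A₂v₂) gives v₂ = 1.35 × 373/31.6 = 16.0 m/s.
Applying Bernoulli between the two ends and solving for P₂: P₂ = P₁ + ½ρ(v₁² − v₂²) − ρgΔh.
P₂ = 338000 + ½·922·(1.35² − 16.0²) − 922·9.81·(−11.4) = 338000 + (-117000) − (-103000) = 325000 Pa.

P₂ ≈ 325 kPa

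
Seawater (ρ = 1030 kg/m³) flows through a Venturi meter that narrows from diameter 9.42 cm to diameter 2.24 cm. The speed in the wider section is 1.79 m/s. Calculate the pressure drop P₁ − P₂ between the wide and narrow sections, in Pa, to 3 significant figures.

The volume flow rate is constant, so v₂ = (A₁/A₂)v₁ = (69.7/3.94)·1.79 = 31.7 m/s.
Bernoulli (h₁ = h₂): P₁ − P₂ = ½ρ(v₂² − v₁²).
P₁ − P₂ = ½·1030·(31.7² − 1.79²) = ½·1030·999 = 514000 Pa.

ΔP ≈ 514000 Pa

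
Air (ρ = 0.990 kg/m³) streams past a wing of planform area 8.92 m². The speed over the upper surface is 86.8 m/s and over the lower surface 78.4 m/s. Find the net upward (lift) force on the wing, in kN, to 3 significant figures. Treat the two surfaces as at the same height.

From P + ½ρv² = const at equal height, P_low − P_up = ½ρ(v_up² − v_low²).
ΔP = ½·0.990·(86.8² − 78.4²) = 687 Pa.
Lift = ΔP · A = 687 × 8.92 = 6130 N.

F = 6.13 kN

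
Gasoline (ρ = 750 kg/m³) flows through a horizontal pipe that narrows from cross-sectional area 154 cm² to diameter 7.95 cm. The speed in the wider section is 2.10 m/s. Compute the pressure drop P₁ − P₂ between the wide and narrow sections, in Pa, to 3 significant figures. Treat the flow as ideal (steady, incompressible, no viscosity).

ΔP ≈ 14300 Pa

Continuity gives A₁v₁ = A₂v₂, so v₂ = (154 cm²)/(49.6 cm²) × 2.10 m/s = 6.52 m/s.
Bernoulli (h₁ = h₂): P₁ − P₂ = ½ρ(v₂² − v₁²).
P₁ − P₂ = ½·750·(6.52² − 2.10²) = ½·750·38.0 = 14300 Pa.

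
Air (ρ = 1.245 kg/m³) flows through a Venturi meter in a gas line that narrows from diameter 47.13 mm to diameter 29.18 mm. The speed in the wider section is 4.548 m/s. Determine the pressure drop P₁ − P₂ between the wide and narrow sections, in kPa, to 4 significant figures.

The volume flow rate is constant, so v₂ = (A₁/A₂)v₁ = (17.45/6.687)·4.548 = 11.86 m/s.
Bernoulli (h₁ = h₂): P₁ − P₂ = ½ρ(v₂² − v₁²).
P₁ − P₂ = ½·1.245·(11.86² − 4.548²) = ½·1.245·120.1 = 74.75 Pa.

ΔP ≈ 0.07475 kPa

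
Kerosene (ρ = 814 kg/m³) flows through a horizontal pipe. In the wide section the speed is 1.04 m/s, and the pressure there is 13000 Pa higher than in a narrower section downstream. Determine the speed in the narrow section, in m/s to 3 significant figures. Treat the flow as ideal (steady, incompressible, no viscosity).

5.75 m/s

Along the level pipe P + ½ρv² is conserved, hence v₂² = v₁² + 2(P₁ − P₂)/ρ.
v₂ = √(1.04² + 2·13000/814) = √(1.08 + 31.9) = 5.75 m/s.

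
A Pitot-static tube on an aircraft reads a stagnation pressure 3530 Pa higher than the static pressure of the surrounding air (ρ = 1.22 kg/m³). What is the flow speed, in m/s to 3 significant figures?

v ≈ 76.1 m/s

Bernoulli between the free stream and the stagnation point: ½ρv² = P_stag − P_static.
v = √(2ΔP/ρ) = √(2·3530/1.22) = 76.1 m/s.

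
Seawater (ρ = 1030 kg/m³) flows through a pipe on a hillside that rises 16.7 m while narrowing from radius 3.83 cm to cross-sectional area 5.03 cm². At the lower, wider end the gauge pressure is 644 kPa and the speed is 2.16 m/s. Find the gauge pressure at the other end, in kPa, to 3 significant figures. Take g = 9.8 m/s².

P₂ = 276 kPa

The volume flow rate is constant, so v₂ = (A₁/A₂)v₁ = (46.1/5.03)·2.16 = 19.8 m/s.
Applying Bernoulli between the two ends and solving for P₂: P₂ = P₁ + ½ρ(v₁² − v₂²) − ρgΔh.
P₂ = 644000 + ½·1030·(2.16² − 19.8²) − 1030·9.8·(+16.7) = 644000 + (-199000) − (169000) = 276000 Pa.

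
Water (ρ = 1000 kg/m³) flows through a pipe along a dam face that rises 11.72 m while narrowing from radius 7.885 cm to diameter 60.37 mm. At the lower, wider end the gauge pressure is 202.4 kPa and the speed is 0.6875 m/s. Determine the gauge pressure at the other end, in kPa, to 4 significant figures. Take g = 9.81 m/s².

76.66 kPa

By continuity, v₂ = v₁·A₁/A₂ = 0.6875·(195.3/28.62) = 4.691 m/s.
Energy conservation along the streamline gives P₂ = P₁ − ½ρ(v₂² − v₁²) − ρg(h₂ − h₁).
P₂ = 202400 + ½·1000·(0.6875² − 4.691²) − 1000·9.81·(+11.72) = 202400 + (-10770) − (115000) = 76660 Pa.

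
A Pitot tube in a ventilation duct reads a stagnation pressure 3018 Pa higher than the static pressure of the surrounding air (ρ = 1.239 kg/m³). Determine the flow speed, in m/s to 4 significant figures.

v ≈ 69.80 m/s

The dynamic pressure equals the rise in static pressure at the stagnation point: ΔP = ½ρv².
v = √(2ΔP/ρ) = √(2·3018/1.239) = 69.80 m/s.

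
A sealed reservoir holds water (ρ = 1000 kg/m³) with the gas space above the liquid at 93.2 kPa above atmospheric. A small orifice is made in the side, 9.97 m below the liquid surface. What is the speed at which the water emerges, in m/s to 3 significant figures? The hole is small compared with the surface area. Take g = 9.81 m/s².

v ≈ 19.5 m/s

Take point 1 at the surface (v₁ ≈ 0) and point 2 at the hole (at atmospheric pressure). Bernoulli: P₁ + ρg h = P_atm + ½ρv₂².
With P₁ − P_atm = 93200 Pa, v₂ = √(2gh + 2ΔP/ρ) = √(2·9.81·9.97 + 2·93200/1000) = 19.5 m/s.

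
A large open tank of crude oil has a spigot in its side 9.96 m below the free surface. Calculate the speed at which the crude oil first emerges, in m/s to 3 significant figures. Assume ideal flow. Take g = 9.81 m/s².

v ≈ 14.0 m/s

With the surface at rest and both surface and jet at atmospheric pressure, Bernoulli gives ρg h = ½ρv², so v = √(2gh) = √(2·9.81·9.96) = 14.0 m/s.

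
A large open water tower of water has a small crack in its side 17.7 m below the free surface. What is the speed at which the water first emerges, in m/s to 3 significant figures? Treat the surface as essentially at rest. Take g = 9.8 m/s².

Torricelli's result v = √(2gh) gives v = √(2·9.8·17.7) = 18.6 m/s.

v ≈ 18.6 m/s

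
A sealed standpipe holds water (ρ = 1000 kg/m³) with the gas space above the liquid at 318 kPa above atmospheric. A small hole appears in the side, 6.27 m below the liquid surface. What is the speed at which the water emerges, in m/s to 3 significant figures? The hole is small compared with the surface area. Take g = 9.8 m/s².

27.5 m/s

Take point 1 at the surface (v₁ ≈ 0) and point 2 at the hole (at atmospheric pressure). Bernoulli: P₁ + ρg h = P_atm + ½ρv₂².
With P₁ − P_atm = 318000 Pa, v₂ = √(2gh + 2ΔP/ρ) = √(2·9.8·6.27 + 2·318000/1000) = 27.5 m/s.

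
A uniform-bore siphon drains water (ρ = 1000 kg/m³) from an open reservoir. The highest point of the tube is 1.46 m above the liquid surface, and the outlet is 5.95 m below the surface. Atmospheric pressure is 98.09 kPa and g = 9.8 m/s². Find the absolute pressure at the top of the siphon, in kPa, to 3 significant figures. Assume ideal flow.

From the surface to the outlet (both open to atmosphere, surface at rest): v = √(2g·h_out) = √(2·9.8·5.95) = 10.8 m/s.
Continuity keeps v the same throughout the tube; from surface to crest, P_atm + 0 = P_top + ½ρv² + ρg·h_top.
P_top = 98090 − ½·1000·10.8² − 1000·9.8·1.46 = 25500 Pa.

25.5 kPa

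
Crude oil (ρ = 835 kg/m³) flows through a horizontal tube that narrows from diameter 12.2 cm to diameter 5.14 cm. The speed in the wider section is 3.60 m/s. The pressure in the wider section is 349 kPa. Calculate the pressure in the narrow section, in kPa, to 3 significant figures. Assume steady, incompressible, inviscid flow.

183 kPa

The volume flow rate is constant, so v₂ = (A₁/A₂)v₁ = (117/20.7)·3.60 = 20.3 m/s.
Along the horizontal streamline, P + ½ρv² is constant.
P₂ = P₁ − ½ρ(v₂² − v₁²) = 349000 − ½·835·(20.3² − 3.60²) = 349000 − 166000 = 183000 Pa.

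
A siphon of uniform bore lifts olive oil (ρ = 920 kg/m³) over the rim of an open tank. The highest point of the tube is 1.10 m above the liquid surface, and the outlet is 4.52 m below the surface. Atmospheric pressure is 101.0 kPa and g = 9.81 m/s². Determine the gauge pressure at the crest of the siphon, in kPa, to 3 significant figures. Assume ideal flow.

P_gauge ≈ -50.7 kPa

The outlet speed comes from Torricelli: v = √(2g·4.52) = 9.42 m/s.
Continuity keeps v the same throughout the tube; from surface to crest, P_atm + 0 = P_top + ½ρv² + ρg·h_top.
P_top = 101000 − ½·920·9.42² − 920·9.81·1.10 = 50300 Pa. So P_gauge = P_top − P_atm = -50700 Pa.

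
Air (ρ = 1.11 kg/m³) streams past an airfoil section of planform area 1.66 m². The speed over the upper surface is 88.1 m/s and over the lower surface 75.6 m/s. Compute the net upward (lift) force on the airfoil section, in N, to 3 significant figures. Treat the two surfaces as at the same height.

1890 N

From P + ½ρv² = const at equal height, P_low − P_up = ½ρ(v_up² − v_low²).
ΔP = ½·1.11·(88.1² − 75.6²) = 1140 Pa.
Lift = ΔP · A = 1140 × 1.66 = 1890 N.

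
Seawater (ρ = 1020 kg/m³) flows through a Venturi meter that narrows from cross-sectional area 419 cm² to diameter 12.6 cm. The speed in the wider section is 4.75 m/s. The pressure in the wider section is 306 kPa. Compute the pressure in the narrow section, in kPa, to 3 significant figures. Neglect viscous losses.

P₂ = 188 kPa

Mass conservation (A₁v₁ = A₂v₂) gives v₂ = 4.75 × 419/125 = 16.0 m/s.
Bernoulli (h₁ = h₂): P₁ − P₂ = ½ρ(v₂² − v₁²).
P₂ = P₁ − ½ρ(v₂² − v₁²) = 306000 − ½·1020·(16.0² − 4.75²) = 306000 − 118000 = 188000 Pa.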